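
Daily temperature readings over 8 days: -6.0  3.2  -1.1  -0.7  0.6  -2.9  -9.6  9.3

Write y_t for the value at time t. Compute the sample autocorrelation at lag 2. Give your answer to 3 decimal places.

Mean ȳ = (-6.0 + 3.2 − 1.1 − 0.7 + 0.6 − 2.9 − 9.6 + 9.3)/8 = -0.9000
Deviations from mean: -5.1000, 4.1000, -0.2000, 0.2000, 1.5000, -2.0000, -8.7000, 10.2000
Numerator Σ_{t=1}^{6}(y_t−ȳ)(y_{t+2}−ȳ) = -32.3100
Denominator Σ(y_t−ȳ)² = 228.8800
r_2 = -32.3100 / 228.8800 = -0.141

-0.141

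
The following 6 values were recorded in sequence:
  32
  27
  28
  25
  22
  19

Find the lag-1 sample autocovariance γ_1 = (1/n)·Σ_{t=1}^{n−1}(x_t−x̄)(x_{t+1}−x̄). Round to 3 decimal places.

Mean x̄ = (32 + 27 + 28 + 25 + 22 + 19)/6 = 25.5000
Σ_{t=1}^{5}(x_t−x̄)(x_{t+1}−x̄) = 36.7500
γ_1 = 36.7500 / 6 = 6.125

6.125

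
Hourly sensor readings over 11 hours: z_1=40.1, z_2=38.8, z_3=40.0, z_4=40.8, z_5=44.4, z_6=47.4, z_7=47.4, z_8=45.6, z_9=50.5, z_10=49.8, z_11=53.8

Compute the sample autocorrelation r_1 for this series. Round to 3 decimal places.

Mean z̄ = (40.1 + 38.8 + 40.0 + 40.8 + 44.4 + 47.4 + 47.4 + 45.6 + 50.5 + 49.8 + 53.8)/11 = 45.3273
Numerator Σ_{t=1}^{10}(z_t−z̄)(z_{t+1}−z̄) = 162.5911
Denominator Σ(z_t−z̄)² = 246.8818
r_1 = 162.5911 / 246.8818 = 0.659

0.659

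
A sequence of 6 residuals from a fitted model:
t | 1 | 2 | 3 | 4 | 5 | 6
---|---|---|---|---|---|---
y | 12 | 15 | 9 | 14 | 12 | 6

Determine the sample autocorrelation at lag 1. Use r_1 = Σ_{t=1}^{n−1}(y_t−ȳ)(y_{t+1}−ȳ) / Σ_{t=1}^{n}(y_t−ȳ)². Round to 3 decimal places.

-0.255

Mean ȳ = (12 + 15 + 9 + 14 + 12 + 6)/6 = 11.3333
Numerator Σ_{t=1}^{5}(y_t−ȳ)(y_{t+1}−ȳ) = -14.1111
Denominator Σ(y_t−ȳ)² = 55.3333
r_1 = -14.1111 / 55.3333 = -0.255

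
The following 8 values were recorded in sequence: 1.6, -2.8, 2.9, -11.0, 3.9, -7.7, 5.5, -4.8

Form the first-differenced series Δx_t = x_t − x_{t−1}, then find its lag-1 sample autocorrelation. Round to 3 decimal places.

-0.875

First differences Δx: -4.4, 5.7, -13.9, 14.9, -11.6, 13.2, -10.3
Mean of differences = -0.9143
Numerator Σ(Δx_t−Δx̄)(Δx_{t+1}−Δx̄) = -766.5873
Denominator Σ(Δx_t−Δx̄)² = 876.1086
r_1(Δx) = -766.5873 / 876.1086 = -0.875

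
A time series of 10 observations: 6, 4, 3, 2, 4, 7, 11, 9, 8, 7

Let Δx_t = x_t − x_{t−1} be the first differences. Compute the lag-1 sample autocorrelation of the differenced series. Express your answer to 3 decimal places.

0.331

First differences Δx: -2, -1, -1, 2, 3, 4, -2, -1, -1
Mean of differences = 0.1111
Numerator Σ(Δx_t−Δx̄)(Δx_{t+1}−Δx̄) = 13.5432
Denominator Σ(Δx_t−Δx̄)² = 40.8889
r_1(Δx) = 13.5432 / 40.8889 = 0.331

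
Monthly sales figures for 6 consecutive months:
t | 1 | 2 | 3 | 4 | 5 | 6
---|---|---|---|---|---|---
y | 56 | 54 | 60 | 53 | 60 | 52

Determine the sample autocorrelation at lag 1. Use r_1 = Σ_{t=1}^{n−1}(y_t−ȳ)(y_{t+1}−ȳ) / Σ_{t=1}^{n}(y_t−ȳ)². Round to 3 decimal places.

Mean ȳ = (56 + 54 + 60 + 53 + 60 + 52)/6 = 55.8333
Deviations from mean: 0.1667, -1.8333, 4.1667, -2.8333, 4.1667, -3.8333
Σ(y_t−ȳ)(y_{t+1}−ȳ) = (-0.3056) + (-7.6389) + (-11.8056) + (-11.8056) + (-15.9722) = -47.5278
Denominator Σ(y_t−ȳ)² = 60.8333
r_1 = -47.5278 / 60.8333 = -0.781

-0.781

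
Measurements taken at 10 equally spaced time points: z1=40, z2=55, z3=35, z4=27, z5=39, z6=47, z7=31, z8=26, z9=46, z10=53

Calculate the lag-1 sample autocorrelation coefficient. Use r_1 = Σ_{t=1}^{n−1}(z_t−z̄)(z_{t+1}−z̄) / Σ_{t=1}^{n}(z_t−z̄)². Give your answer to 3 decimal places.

Mean z̄ = (40 + 55 + 35 + 27 + 39 + 47 + 31 + 26 + 46 + 53)/10 = 39.9000
Numerator Σ_{t=1}^{9}(z_t−z̄)(z_{t+1}−z̄) = 51.5900
Denominator Σ(z_t−z̄)² = 950.9000
r_1 = 51.5900 / 950.9000 = 0.054

0.054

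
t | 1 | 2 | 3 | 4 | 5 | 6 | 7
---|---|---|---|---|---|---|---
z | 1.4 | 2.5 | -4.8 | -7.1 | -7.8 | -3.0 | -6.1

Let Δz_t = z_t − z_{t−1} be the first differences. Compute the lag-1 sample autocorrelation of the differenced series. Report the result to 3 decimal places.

First differences Δz: 1.1, -7.3, -2.3, -0.7, 4.8, -3.1
Mean of differences = -1.2500
Numerator Σ(Δz_t−Δz̄)(Δz_{t+1}−Δz̄) = -16.3075
Denominator Σ(Δz_t−Δz̄)² = 83.5550
r_1(Δz) = -16.3075 / 83.5550 = -0.195

-0.195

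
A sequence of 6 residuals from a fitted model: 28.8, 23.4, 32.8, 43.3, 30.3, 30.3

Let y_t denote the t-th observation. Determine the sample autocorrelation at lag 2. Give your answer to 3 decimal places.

Mean ȳ = (28.8 + 23.4 + 32.8 + 43.3 + 30.3 + 30.3)/6 = 31.4833
Σ(y_t−ȳ)(y_{t+2}−ȳ) = (-3.5331) + (-95.5181) + (-1.5581) + (-13.9831) = -114.5922
Denominator Σ(y_t−ȳ)² = 216.7083
r_2 = -114.5922 / 216.7083 = -0.529

-0.529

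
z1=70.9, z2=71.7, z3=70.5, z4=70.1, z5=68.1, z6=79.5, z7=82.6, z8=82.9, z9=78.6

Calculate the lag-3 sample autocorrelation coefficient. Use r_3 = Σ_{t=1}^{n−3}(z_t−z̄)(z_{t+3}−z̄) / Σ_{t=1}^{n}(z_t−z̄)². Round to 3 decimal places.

Mean z̄ = (70.9 + 71.7 + 70.5 + 70.1 + 68.1 + 79.5 + 82.6 + 82.9 + 78.6)/9 = 74.9889
Numerator Σ_{t=1}^{6}(z_t−z̄)(z_{t+3}−z̄) = -53.0215
Denominator Σ(z_t−z̄)² = 272.9489
r_3 = -53.0215 / 272.9489 = -0.194

-0.194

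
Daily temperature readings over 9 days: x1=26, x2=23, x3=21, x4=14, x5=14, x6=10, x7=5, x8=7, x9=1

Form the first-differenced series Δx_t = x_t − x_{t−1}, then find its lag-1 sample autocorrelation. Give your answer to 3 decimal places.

-0.644

First differences Δx: -3, -2, -7, 0, -4, -5, 2, -6
Mean of differences = -3.1250
Numerator Σ(Δx_t−Δx̄)(Δx_{t+1}−Δx̄) = -41.7656
Denominator Σ(Δx_t−Δx̄)² = 64.8750
r_1(Δx) = -41.7656 / 64.8750 = -0.644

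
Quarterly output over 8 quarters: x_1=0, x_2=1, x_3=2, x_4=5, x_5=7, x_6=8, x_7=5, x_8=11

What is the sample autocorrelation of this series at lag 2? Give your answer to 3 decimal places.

Mean x̄ = (0 + 1 + 2 + 5 + 7 + 8 + 5 + 11)/8 = 4.8750
Deviations from mean: -4.8750, -3.8750, -2.8750, 0.1250, 2.1250, 3.1250, 0.1250, 6.1250
Σ(x_t−x̄)(x_{t+2}−x̄) = (14.0156) + (-0.4844) + (-6.1094) + (0.3906) + (0.2656) + (19.1406) = 27.2188
Denominator Σ(x_t−x̄)² = 98.8750
r_2 = 27.2188 / 98.8750 = 0.275

0.275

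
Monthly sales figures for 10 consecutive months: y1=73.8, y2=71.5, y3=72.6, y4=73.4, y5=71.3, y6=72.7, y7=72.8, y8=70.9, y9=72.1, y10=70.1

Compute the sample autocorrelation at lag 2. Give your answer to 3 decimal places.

Mean ȳ = (73.8 + 71.5 + 72.6 + 73.4 + 71.3 + 72.7 + 72.8 + 70.9 + 72.1 + 70.1)/10 = 72.1200
Numerator Σ_{t=1}^{8}(y_t−ȳ)(y_{t+2}−ȳ) = 1.5472
Denominator Σ(y_t−ȳ)² = 12.1160
r_2 = 1.5472 / 12.1160 = 0.128

0.128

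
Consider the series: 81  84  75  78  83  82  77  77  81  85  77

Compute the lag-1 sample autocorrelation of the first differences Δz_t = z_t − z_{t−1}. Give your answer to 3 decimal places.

First differences Δz: 3, -9, 3, 5, -1, -5, 0, 4, 4, -8
Mean of differences = -0.4000
Numerator Σ(Δz_t−Δz̄)(Δz_{t+1}−Δz̄) = -54.7600
Denominator Σ(Δz_t−Δz̄)² = 244.4000
r_1(Δz) = -54.7600 / 244.4000 = -0.224

-0.224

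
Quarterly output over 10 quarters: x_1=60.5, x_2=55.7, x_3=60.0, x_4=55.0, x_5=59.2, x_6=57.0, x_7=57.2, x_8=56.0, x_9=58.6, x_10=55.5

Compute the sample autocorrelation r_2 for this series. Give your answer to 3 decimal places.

Mean x̄ = (60.5 + 55.7 + 60.0 + 55.0 + 59.2 + 57.0 + 57.2 + 56.0 + 58.6 + 55.5)/10 = 57.4700
Numerator Σ_{t=1}^{8}(x_t−x̄)(x_{t+2}−x̄) = 20.3902
Denominator Σ(x_t−x̄)² = 35.4210
r_2 = 20.3902 / 35.4210 = 0.576

0.576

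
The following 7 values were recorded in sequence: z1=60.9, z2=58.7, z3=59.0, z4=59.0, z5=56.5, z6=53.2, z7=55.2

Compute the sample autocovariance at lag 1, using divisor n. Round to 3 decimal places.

Mean z̄ = (60.9 + 58.7 + 59.0 + 59.0 + 56.5 + 53.2 + 55.2)/7 = 57.5000
Deviations: 3.4000, 1.2000, 1.5000, 1.5000, -1.0000, -4.3000, -2.3000
Σ_{t=1}^{6}(z_t−z̄)(z_{t+1}−z̄) = 20.8200
γ_1 = 20.8200 / 7 = 2.974

2.974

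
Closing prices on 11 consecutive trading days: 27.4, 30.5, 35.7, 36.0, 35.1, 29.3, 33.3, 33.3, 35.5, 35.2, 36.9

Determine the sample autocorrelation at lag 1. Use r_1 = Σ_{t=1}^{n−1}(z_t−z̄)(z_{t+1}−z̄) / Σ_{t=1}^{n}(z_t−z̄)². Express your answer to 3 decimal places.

0.252

Mean z̄ = (27.4 + 30.5 + 35.7 + 36.0 + 35.1 + 29.3 + 33.3 + 33.3 + 35.5 + 35.2 + 36.9)/11 = 33.4727
Numerator Σ_{t=1}^{10}(z_t−z̄)(z_{t+1}−z̄) = 24.2047
Denominator Σ(z_t−z̄)² = 96.0218
r_1 = 24.2047 / 96.0218 = 0.252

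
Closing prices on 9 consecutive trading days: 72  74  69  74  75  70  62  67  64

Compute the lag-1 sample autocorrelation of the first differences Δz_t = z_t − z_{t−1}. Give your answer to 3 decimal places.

-0.341

First differences Δz: 2, -5, 5, 1, -5, -8, 5, -3
Mean of differences = -1.0000
Numerator Σ(Δz_t−Δz̄)(Δz_{t+1}−Δz̄) = -58.0000
Denominator Σ(Δz_t−Δz̄)² = 170.0000
r_1(Δz) = -58.0000 / 170.0000 = -0.341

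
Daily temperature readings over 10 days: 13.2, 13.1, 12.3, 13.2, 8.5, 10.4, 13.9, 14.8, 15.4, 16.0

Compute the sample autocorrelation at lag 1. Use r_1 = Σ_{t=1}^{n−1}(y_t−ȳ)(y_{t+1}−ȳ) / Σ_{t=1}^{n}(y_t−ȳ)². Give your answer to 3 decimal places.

0.466

Mean ȳ = (13.2 + 13.1 + 12.3 + 13.2 + 8.5 + 10.4 + 13.9 + 14.8 + 15.4 + 16.0)/10 = 13.0800
Numerator Σ_{t=1}^{9}(y_t−ȳ)(y_{t+1}−ȳ) = 21.5956
Denominator Σ(y_t−ȳ)² = 46.3360
r_1 = 21.5956 / 46.3360 = 0.466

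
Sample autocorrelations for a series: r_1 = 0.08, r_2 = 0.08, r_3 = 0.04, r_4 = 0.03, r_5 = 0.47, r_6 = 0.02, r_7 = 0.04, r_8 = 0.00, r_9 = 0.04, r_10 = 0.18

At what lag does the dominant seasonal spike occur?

5

The largest autocorrelation is r_5 = 0.47, with a weaker echo at lag 10 (0.18); the remaining lags stay at or below 0.08.
The dominant spike at lag 5 indicates a seasonal period of 5.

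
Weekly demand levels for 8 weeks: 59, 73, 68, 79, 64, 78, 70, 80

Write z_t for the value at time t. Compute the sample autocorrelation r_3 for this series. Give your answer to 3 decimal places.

-0.507

Mean z̄ = (59 + 73 + 68 + 79 + 64 + 78 + 70 + 80)/8 = 71.3750
Deviations from mean: -12.3750, 1.6250, -3.3750, 7.6250, -7.3750, 6.6250, -1.3750, 8.6250
Σ(z_t−z̄)(z_{t+3}−z̄) = (-94.3594) + (-11.9844) + (-22.3594) + (-10.4844) + (-63.6094) = -202.7969
Denominator Σ(z_t−z̄)² = 399.8750
r_3 = -202.7969 / 399.8750 = -0.507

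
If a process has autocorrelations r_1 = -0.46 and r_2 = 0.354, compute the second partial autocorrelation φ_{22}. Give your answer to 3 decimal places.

0.181

φ_{22} = (r_2 − r_1²) / (1 − r_1²)
r_1² = (-0.46)² = 0.2116
Numerator = 0.354 − 0.2116 = 0.1424; denominator = 1 − 0.2116 = 0.7884
φ_{22} = 0.1424 / 0.7884 = 0.181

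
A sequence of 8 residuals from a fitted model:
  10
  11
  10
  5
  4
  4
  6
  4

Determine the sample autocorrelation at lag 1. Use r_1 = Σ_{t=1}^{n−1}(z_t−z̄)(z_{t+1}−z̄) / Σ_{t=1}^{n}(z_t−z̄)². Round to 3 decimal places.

Mean z̄ = (10 + 11 + 10 + 5 + 4 + 4 + 6 + 4)/8 = 6.7500
Deviations from mean: 3.2500, 4.2500, 3.2500, -1.7500, -2.7500, -2.7500, -0.7500, -2.7500
Σ(z_t−z̄)(z_{t+1}−z̄) = (13.8125) + (13.8125) + (-5.6875) + (4.8125) + (7.5625) + (2.0625) + (2.0625) = 38.4375
Denominator Σ(z_t−z̄)² = 65.5000
r_1 = 38.4375 / 65.5000 = 0.587

0.587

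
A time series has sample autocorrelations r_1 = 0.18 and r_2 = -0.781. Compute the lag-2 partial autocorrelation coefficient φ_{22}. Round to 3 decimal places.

-0.841

φ_{22} = (r_2 − r_1²) / (1 − r_1²)
r_1² = (0.18)² = 0.0324
Numerator = -0.781 − 0.0324 = -0.8134; denominator = 1 − 0.0324 = 0.9676
φ_{22} = -0.8134 / 0.9676 = -0.841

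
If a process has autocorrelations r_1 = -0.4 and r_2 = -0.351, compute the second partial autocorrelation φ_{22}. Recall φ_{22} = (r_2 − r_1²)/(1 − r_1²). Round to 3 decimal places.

-0.608

φ_{22} = (r_2 − r_1²) / (1 − r_1²)
r_1² = (-0.4)² = 0.16
Numerator = -0.351 − 0.1600 = -0.5110; denominator = 1 − 0.1600 = 0.8400
φ_{22} = -0.5110 / 0.8400 = -0.608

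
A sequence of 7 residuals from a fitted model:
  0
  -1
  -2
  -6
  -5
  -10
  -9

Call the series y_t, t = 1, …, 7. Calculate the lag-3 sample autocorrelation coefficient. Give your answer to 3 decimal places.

-0.175

Mean ȳ = (0 − 1 − 2 − 6 − 5 − 10 − 9)/7 = -4.7143
Numerator Σ_{t=1}^{4}(y_t−ȳ)(y_{t+3}−ȳ) = -15.9592
Denominator Σ(y_t−ȳ)² = 91.4286
r_3 = -15.9592 / 91.4286 = -0.175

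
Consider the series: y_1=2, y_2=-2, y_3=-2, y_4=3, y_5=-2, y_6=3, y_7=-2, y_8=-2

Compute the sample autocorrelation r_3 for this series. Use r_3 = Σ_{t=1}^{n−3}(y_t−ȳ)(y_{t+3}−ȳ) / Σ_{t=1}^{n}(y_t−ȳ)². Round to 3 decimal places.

0.050

Mean ȳ = (2 − 2 − 2 + 3 − 2 + 3 − 2 − 2)/8 = -0.2500
Deviations from mean: 2.2500, -1.7500, -1.7500, 3.2500, -1.7500, 3.2500, -1.7500, -1.7500
Σ(y_t−ȳ)(y_{t+3}−ȳ) = (7.3125) + (3.0625) + (-5.6875) + (-5.6875) + (3.0625) = 2.0625
Denominator Σ(y_t−ȳ)² = 41.5000
r_3 = 2.0625 / 41.5000 = 0.050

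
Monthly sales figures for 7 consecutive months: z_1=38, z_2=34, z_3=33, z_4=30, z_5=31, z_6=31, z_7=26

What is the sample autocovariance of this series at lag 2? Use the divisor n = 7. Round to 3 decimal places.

Mean z̄ = (38 + 34 + 33 + 30 + 31 + 31 + 26)/7 = 31.8571
Σ_{t=1}^{5}(z_t−z̄)(z_{t+2}−z̄) = 8.6735
γ_2 = 8.6735 / 7 = 1.239

1.239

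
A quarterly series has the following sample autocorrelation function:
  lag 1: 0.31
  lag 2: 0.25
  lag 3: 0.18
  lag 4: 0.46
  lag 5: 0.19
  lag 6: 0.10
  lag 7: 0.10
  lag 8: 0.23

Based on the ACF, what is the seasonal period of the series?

4

The largest autocorrelation is r_4 = 0.46; the remaining lags stay at or below 0.31. The elevated value at lag 1 (0.31), dropping to 0.25 at lag 2, reflects decaying short-term dependence rather than seasonality.
The dominant spike at lag 4 indicates a seasonal period of 4.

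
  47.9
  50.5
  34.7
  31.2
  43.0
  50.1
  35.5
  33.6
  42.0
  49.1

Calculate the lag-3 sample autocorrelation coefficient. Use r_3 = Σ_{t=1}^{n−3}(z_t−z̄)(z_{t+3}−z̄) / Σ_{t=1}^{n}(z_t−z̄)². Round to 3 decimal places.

Mean z̄ = (47.9 + 50.5 + 34.7 + 31.2 + 43.0 + 50.1 + 35.5 + 33.6 + 42.0 + 49.1)/10 = 41.7600
Σ(z_t−z̄)(z_{t+3}−z̄) = (-64.8384) + (10.8376) + (-58.8804) + (66.1056) + (-10.1184) + (2.0016) + (-45.9484) = -100.8408
Denominator Σ(z_t−z̄)² = 506.2440
r_3 = -100.8408 / 506.2440 = -0.199

-0.199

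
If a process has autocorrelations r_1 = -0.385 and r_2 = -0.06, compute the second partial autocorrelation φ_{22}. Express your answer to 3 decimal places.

φ_{22} = (r_2 − r_1²) / (1 − r_1²)
r_1² = (-0.385)² = 0.148225
Numerator = -0.06 − 0.1482 = -0.2082; denominator = 1 − 0.1482 = 0.8518
φ_{22} = -0.2082 / 0.8518 = -0.244

-0.244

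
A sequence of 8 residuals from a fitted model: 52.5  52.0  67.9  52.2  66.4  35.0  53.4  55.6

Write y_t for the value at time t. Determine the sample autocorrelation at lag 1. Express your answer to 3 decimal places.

-0.415

Mean ȳ = (52.5 + 52.0 + 67.9 + 52.2 + 66.4 + 35.0 + 53.4 + 55.6)/8 = 54.3750
Deviations from mean: -1.8750, -2.3750, 13.5250, -2.1750, 12.0250, -19.3750, -0.9750, 1.2250
Σ(y_t−ȳ)(y_{t+1}−ȳ) = (4.4531) + (-32.1219) + (-29.4169) + (-26.1544) + (-232.9844) + (18.8906) + (-1.1944) = -298.5281
Denominator Σ(y_t−ȳ)² = 719.2550
r_1 = -298.5281 / 719.2550 = -0.415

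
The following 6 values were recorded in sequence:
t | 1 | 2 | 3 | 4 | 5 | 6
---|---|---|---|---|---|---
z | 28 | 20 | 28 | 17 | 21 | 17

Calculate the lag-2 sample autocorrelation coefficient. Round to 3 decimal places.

Mean z̄ = (28 + 20 + 28 + 17 + 21 + 17)/6 = 21.8333
Deviations from mean: 6.1667, -1.8333, 6.1667, -4.8333, -0.8333, -4.8333
Σ(z_t−z̄)(z_{t+2}−z̄) = (38.0278) + (8.8611) + (-5.1389) + (23.3611) = 65.1111
Denominator Σ(z_t−z̄)² = 126.8333
r_2 = 65.1111 / 126.8333 = 0.513

0.513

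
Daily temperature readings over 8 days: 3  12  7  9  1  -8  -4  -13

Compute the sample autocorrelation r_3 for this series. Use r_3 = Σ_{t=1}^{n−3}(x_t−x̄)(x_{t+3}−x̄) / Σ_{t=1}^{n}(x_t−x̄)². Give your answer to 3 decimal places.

-0.146

Mean x̄ = (3 + 12 + 7 + 9 + 1 − 8 − 4 − 13)/8 = 0.8750
Deviations from mean: 2.1250, 11.1250, 6.1250, 8.1250, 0.1250, -8.8750, -4.8750, -13.8750
Numerator Σ_{t=1}^{5}(x_t−x̄)(x_{t+3}−x̄) = -77.0469
Denominator Σ(x_t−x̄)² = 526.8750
r_3 = -77.0469 / 526.8750 = -0.146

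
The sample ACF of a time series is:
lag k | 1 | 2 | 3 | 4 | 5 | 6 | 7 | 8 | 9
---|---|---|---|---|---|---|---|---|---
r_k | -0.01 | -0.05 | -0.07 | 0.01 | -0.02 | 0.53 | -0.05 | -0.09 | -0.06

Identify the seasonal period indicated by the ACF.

The largest autocorrelation is r_6 = 0.53; the remaining lags stay at or below 0.01.
The dominant spike at lag 6 indicates a seasonal period of 6.

6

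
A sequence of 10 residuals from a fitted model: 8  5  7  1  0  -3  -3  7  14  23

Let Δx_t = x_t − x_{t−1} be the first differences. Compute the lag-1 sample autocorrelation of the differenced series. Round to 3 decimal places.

0.402

First differences Δx: -3, 2, -6, -1, -3, 0, 10, 7, 9
Mean of differences = 1.6667
Numerator Σ(Δx_t−Δx̄)(Δx_{t+1}−Δx̄) = 106.2222
Denominator Σ(Δx_t−Δx̄)² = 264.0000
r_1(Δx) = 106.2222 / 264.0000 = 0.402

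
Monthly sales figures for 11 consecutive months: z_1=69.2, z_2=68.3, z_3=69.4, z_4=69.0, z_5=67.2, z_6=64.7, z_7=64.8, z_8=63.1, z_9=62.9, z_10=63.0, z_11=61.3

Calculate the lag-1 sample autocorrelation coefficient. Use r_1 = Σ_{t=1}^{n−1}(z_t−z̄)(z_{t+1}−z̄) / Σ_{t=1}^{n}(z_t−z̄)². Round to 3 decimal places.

0.724

Mean z̄ = (69.2 + 68.3 + 69.4 + 69.0 + 67.2 + 64.7 + 64.8 + 63.1 + 62.9 + 63.0 + 61.3)/11 = 65.7182
Numerator Σ_{t=1}^{10}(z_t−z̄)(z_{t+1}−z̄) = 64.3197
Denominator Σ(z_t−z̄)² = 88.8964
r_1 = 64.3197 / 88.8964 = 0.724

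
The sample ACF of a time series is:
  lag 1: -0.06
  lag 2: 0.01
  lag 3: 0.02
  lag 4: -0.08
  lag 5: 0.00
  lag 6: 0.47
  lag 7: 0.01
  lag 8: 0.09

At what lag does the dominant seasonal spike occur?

The largest autocorrelation is r_6 = 0.47; the remaining lags stay at or below 0.09.
The dominant spike at lag 6 indicates a seasonal period of 6.

6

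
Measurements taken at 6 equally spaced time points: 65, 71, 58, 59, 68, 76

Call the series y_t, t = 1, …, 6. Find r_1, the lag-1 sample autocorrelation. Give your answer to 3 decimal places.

Mean ȳ = (65 + 71 + 58 + 59 + 68 + 76)/6 = 66.1667
Deviations from mean: -1.1667, 4.8333, -8.1667, -7.1667, 1.8333, 9.8333
Σ(y_t−ȳ)(y_{t+1}−ȳ) = (-5.6389) + (-39.4722) + (58.5278) + (-13.1389) + (18.0278) = 18.3056
Denominator Σ(y_t−ȳ)² = 242.8333
r_1 = 18.3056 / 242.8333 = 0.075

0.075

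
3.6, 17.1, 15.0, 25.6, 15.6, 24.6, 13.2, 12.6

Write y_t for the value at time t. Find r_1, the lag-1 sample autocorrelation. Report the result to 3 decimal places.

-0.131

Mean ȳ = (3.6 + 17.1 + 15.0 + 25.6 + 15.6 + 24.6 + 13.2 + 12.6)/8 = 15.9125
Numerator Σ_{t=1}^{7}(y_t−ȳ)(y_{t+1}−ȳ) = -44.8664
Denominator Σ(y_t−ȳ)² = 341.5888
r_1 = -44.8664 / 341.5888 = -0.131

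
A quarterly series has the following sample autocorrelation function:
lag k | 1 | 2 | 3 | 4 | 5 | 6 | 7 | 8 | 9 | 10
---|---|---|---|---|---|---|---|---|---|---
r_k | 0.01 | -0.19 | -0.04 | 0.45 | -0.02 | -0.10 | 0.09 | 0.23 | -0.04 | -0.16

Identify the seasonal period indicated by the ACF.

4

The largest autocorrelation is r_4 = 0.45, with a weaker echo at lag 8 (0.23); the remaining lags stay at or below 0.09.
The dominant spike at lag 4 indicates a seasonal period of 4.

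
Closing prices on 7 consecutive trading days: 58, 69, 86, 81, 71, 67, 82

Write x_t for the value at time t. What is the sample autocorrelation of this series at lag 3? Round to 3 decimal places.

-0.205

Mean x̄ = (58 + 69 + 86 + 81 + 71 + 67 + 82)/7 = 73.4286
Σ(x_t−x̄)(x_{t+3}−x̄) = (-116.8163) + (10.7551) + (-80.8163) + (64.8980) = -121.9796
Denominator Σ(x_t−x̄)² = 593.7143
r_3 = -121.9796 / 593.7143 = -0.205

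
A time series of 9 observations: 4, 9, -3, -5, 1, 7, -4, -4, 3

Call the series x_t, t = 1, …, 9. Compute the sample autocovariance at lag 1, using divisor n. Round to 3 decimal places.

Mean x̄ = (4 + 9 − 3 − 5 + 1 + 7 − 4 − 4 + 3)/9 = 0.8889
Σ_{t=1}^{8}(x_t−x̄)(x_{t+1}−x̄) = 0.3210
γ_1 = 0.3210 / 9 = 0.036

0.036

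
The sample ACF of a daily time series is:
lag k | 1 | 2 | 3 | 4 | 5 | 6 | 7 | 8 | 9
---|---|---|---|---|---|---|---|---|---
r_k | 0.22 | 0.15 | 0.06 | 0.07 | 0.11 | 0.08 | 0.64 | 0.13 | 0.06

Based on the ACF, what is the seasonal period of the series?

The largest autocorrelation is r_7 = 0.64; the remaining lags stay at or below 0.22. The elevated value at lag 1 (0.22), dropping to 0.15 at lag 2, reflects decaying short-term dependence rather than seasonality.
The dominant spike at lag 7 indicates a seasonal period of 7.

7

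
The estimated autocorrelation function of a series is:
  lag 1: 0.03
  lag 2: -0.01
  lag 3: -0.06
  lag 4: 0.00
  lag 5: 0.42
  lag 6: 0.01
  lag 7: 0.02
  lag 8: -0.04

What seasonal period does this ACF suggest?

5

The largest autocorrelation is r_5 = 0.42; the remaining lags stay at or below 0.03.
The dominant spike at lag 5 indicates a seasonal period of 5.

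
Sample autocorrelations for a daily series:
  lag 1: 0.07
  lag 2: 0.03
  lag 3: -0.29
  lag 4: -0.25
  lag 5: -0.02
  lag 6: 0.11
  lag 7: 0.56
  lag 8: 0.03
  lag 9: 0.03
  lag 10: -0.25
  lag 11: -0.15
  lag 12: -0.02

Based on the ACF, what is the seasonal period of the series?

The largest autocorrelation is r_7 = 0.56; the remaining lags stay at or below 0.11.
The dominant spike at lag 7 indicates a seasonal period of 7.

7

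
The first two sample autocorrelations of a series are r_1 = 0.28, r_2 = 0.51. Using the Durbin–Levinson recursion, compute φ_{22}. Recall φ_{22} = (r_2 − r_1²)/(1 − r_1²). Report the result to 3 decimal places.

φ_{22} = (r_2 − r_1²) / (1 − r_1²)
r_1² = (0.28)² = 0.0784
Numerator = 0.51 − 0.0784 = 0.4316; denominator = 1 − 0.0784 = 0.9216
φ_{22} = 0.4316 / 0.9216 = 0.468

0.468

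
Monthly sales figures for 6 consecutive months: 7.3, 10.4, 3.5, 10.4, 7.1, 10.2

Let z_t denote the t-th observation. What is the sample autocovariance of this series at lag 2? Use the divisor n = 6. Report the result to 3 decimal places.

3.085

Mean z̄ = (7.3 + 10.4 + 3.5 + 10.4 + 7.1 + 10.2)/6 = 8.1500
Σ_{t=1}^{4}(z_t−z̄)(z_{t+2}−z̄) = 18.5100
γ_2 = 18.5100 / 6 = 3.085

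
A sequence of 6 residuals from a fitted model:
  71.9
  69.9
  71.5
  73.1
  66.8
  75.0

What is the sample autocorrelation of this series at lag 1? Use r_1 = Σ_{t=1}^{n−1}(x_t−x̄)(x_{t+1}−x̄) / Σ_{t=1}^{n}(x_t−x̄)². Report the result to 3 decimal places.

-0.639

Mean x̄ = (71.9 + 69.9 + 71.5 + 73.1 + 66.8 + 75.0)/6 = 71.3667
Deviations from mean: 0.5333, -1.4667, 0.1333, 1.7333, -4.5667, 3.6333
Σ(x_t−x̄)(x_{t+1}−x̄) = (-0.7822) + (-0.1956) + (0.2311) + (-7.9156) + (-16.5922) = -25.2544
Denominator Σ(x_t−x̄)² = 39.5133
r_1 = -25.2544 / 39.5133 = -0.639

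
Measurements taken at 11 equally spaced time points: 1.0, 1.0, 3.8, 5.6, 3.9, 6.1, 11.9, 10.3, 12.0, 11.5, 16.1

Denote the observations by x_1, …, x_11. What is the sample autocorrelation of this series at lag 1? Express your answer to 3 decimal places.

0.616

Mean x̄ = (1.0 + 1.0 + 3.8 + 5.6 + 3.9 + 6.1 + 11.9 + 10.3 + 12.0 + 11.5 + 16.1)/11 = 7.5636
Numerator Σ_{t=1}^{10}(x_t−x̄)(x_{t+1}−x̄) = 156.4550
Denominator Σ(x_t−x̄)² = 254.0855
r_1 = 156.4550 / 254.0855 = 0.616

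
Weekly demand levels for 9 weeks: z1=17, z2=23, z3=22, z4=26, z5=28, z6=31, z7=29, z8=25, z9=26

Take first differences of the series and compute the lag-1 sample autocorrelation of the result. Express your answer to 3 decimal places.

First differences Δz: 6, -1, 4, 2, 3, -2, -4, 1
Mean of differences = 1.1250
Numerator Σ(Δz_t−Δz̄)(Δz_{t+1}−Δz̄) = -1.5156
Denominator Σ(Δz_t−Δz̄)² = 76.8750
r_1(Δz) = -1.5156 / 76.8750 = -0.020

-0.020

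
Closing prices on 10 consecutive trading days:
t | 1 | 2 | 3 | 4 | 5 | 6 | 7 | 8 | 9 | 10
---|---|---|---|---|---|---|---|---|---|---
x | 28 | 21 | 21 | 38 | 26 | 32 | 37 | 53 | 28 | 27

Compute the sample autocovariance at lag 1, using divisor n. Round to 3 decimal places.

10.319

Mean x̄ = (28 + 21 + 21 + 38 + 26 + 32 + 37 + 53 + 28 + 27)/10 = 31.1000
Σ_{t=1}^{9}(x_t−x̄)(x_{t+1}−x̄) = 103.1900
γ_1 = 103.1900 / 10 = 10.319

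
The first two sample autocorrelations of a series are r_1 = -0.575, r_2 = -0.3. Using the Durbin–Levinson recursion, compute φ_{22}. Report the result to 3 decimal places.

-0.942

φ_{22} = (r_2 − r_1²) / (1 − r_1²)
r_1² = (-0.575)² = 0.330625
Numerator = -0.3 − 0.3306 = -0.6306; denominator = 1 − 0.3306 = 0.6694
φ_{22} = -0.6306 / 0.6694 = -0.942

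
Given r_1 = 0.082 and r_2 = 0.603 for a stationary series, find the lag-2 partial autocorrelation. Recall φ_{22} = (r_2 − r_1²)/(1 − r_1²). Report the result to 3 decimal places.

0.600

φ_{22} = (r_2 − r_1²) / (1 − r_1²)
r_1² = (0.082)² = 0.006724
Numerator = 0.603 − 0.0067 = 0.5963; denominator = 1 − 0.0067 = 0.9933
φ_{22} = 0.5963 / 0.9933 = 0.600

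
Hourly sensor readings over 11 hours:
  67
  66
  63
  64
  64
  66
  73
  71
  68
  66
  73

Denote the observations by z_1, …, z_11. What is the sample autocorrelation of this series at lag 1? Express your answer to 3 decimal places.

Mean z̄ = (67 + 66 + 63 + 64 + 64 + 66 + 73 + 71 + 68 + 66 + 73)/11 = 67.3636
Numerator Σ_{t=1}^{10}(z_t−z̄)(z_{t+1}−z̄) = 43.5950
Denominator Σ(z_t−z̄)² = 124.5455
r_1 = 43.5950 / 124.5455 = 0.350

0.350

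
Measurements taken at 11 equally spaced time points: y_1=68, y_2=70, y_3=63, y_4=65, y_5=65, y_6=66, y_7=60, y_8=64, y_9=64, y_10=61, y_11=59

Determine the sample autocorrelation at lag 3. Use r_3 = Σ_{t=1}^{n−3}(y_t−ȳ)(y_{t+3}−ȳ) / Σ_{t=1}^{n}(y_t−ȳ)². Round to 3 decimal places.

0.147

Mean ȳ = (68 + 70 + 63 + 65 + 65 + 66 + 60 + 64 + 64 + 61 + 59)/11 = 64.0909
Numerator Σ_{t=1}^{8}(y_t−ȳ)(y_{t+3}−ȳ) = 15.9752
Denominator Σ(y_t−ȳ)² = 108.9091
r_3 = 15.9752 / 108.9091 = 0.147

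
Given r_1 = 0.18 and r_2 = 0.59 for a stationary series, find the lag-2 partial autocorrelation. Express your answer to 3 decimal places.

φ_{22} = (r_2 − r_1²) / (1 − r_1²)
r_1² = (0.18)² = 0.0324
Numerator = 0.59 − 0.0324 = 0.5576; denominator = 1 − 0.0324 = 0.9676
φ_{22} = 0.5576 / 0.9676 = 0.576

0.576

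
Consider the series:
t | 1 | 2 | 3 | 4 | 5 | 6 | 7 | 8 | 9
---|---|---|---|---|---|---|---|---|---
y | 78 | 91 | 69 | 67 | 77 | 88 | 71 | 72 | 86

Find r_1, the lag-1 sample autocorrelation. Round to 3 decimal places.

Mean ȳ = (78 + 91 + 69 + 67 + 77 + 88 + 71 + 72 + 86)/9 = 77.6667
Numerator Σ_{t=1}^{8}(y_t−ȳ)(y_{t+1}−ȳ) = -96.7778
Denominator Σ(y_t−ȳ)² = 620.0000
r_1 = -96.7778 / 620.0000 = -0.156

-0.156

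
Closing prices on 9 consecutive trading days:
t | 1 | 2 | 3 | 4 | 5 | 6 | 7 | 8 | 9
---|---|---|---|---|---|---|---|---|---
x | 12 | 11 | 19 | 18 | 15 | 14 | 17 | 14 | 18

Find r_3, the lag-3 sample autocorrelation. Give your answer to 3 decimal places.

Mean x̄ = (12 + 11 + 19 + 18 + 15 + 14 + 17 + 14 + 18)/9 = 15.3333
Numerator Σ_{t=1}^{6}(x_t−x̄)(x_{t+3}−x̄) = -11.0000
Denominator Σ(x_t−x̄)² = 64.0000
r_3 = -11.0000 / 64.0000 = -0.172

-0.172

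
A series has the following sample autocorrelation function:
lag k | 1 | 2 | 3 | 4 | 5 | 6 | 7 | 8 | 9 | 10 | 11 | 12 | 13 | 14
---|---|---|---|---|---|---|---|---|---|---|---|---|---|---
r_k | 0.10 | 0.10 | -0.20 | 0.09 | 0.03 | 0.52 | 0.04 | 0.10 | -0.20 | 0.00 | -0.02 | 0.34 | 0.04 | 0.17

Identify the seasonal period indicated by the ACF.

6

The largest autocorrelation is r_6 = 0.52, with a weaker echo at lag 12 (0.34); the remaining lags stay at or below 0.17.
The dominant spike at lag 6 indicates a seasonal period of 6.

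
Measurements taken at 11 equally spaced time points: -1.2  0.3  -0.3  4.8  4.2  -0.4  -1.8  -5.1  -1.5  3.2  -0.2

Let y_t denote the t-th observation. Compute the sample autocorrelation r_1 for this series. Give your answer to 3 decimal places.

0.334

Mean ȳ = (-1.2 + 0.3 − 0.3 + 4.8 + 4.2 − 0.4 − 1.8 − 5.1 − 1.5 + 3.2 − 0.2)/11 = 0.1818
Numerator Σ_{t=1}^{10}(y_t−ȳ)(y_{t+1}−ȳ) = 28.0488
Denominator Σ(y_t−ȳ)² = 83.8764
r_1 = 28.0488 / 83.8764 = 0.334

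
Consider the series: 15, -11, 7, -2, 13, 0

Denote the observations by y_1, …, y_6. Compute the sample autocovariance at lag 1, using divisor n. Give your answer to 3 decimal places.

-53.519

Mean ȳ = (15 − 11 + 7 − 2 + 13 + 0)/6 = 3.6667
Deviations: 11.3333, -14.6667, 3.3333, -5.6667, 9.3333, -3.6667
Σ_{t=1}^{5}(y_t−ȳ)(y_{t+1}−ȳ) = -321.1111
γ_1 = -321.1111 / 6 = -53.519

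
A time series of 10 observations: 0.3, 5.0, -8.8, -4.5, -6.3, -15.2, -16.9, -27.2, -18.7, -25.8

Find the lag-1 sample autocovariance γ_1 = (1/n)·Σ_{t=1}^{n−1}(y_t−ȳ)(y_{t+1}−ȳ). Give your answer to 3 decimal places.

Mean ȳ = (0.3 + 5.0 − 8.8 − 4.5 − 6.3 − 15.2 − 16.9 − 27.2 − 18.7 − 25.8)/10 = -11.8100
Σ_{t=1}^{9}(y_t−ȳ)(y_{t+1}−ȳ) = 595.7879
γ_1 = 595.7879 / 10 = 59.579

59.579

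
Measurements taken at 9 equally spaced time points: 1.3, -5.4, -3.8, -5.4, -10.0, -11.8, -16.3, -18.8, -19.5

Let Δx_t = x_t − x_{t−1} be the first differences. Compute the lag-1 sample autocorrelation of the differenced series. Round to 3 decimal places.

First differences Δx: -6.7, 1.6, -1.6, -4.6, -1.8, -4.5, -2.5, -0.7
Mean of differences = -2.6000
Numerator Σ(Δx_t−Δx̄)(Δx_{t+1}−Δx̄) = -18.1400
Denominator Σ(Δx_t−Δx̄)² = 47.3200
r_1(Δx) = -18.1400 / 47.3200 = -0.383

-0.383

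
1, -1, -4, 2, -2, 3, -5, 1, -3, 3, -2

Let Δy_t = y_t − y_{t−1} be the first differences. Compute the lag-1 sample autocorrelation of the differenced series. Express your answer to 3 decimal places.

First differences Δy: -2, -3, 6, -4, 5, -8, 6, -4, 6, -5
Mean of differences = -0.3000
Numerator Σ(Δy_t−Δȳ)(Δy_{t+1}−Δȳ) = -220.8900
Denominator Σ(Δy_t−Δȳ)² = 266.1000
r_1(Δy) = -220.8900 / 266.1000 = -0.830

-0.830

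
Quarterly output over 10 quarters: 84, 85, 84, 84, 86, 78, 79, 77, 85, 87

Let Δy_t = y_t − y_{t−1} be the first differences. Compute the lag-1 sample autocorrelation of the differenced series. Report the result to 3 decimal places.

First differences Δy: 1, -1, 0, 2, -8, 1, -2, 8, 2
Mean of differences = 0.3333
Numerator Σ(Δy_t−Δȳ)(Δy_{t+1}−Δȳ) = -27.1111
Denominator Σ(Δy_t−Δȳ)² = 142.0000
r_1(Δy) = -27.1111 / 142.0000 = -0.191

-0.191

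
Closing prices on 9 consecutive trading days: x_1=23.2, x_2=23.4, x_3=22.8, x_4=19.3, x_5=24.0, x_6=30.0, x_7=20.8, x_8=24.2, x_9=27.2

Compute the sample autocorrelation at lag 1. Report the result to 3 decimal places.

-0.158

Mean x̄ = (23.2 + 23.4 + 22.8 + 19.3 + 24.0 + 30.0 + 20.8 + 24.2 + 27.2)/9 = 23.8778
Numerator Σ_{t=1}^{8}(x_t−x̄)(x_{t+1}−x̄) = -12.8027
Denominator Σ(x_t−x̄)² = 80.9156
r_1 = -12.8027 / 80.9156 = -0.158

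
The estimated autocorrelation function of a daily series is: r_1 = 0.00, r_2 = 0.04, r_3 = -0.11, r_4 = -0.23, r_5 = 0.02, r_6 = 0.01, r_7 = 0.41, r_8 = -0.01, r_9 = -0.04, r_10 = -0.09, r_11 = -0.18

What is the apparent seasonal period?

7

The largest autocorrelation is r_7 = 0.41; the remaining lags stay at or below 0.04.
The dominant spike at lag 7 indicates a seasonal period of 7.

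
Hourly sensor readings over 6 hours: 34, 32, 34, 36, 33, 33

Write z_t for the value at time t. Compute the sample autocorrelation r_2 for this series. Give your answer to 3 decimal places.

Mean z̄ = (34 + 32 + 34 + 36 + 33 + 33)/6 = 33.6667
Deviations from mean: 0.3333, -1.6667, 0.3333, 2.3333, -0.6667, -0.6667
Σ(z_t−z̄)(z_{t+2}−z̄) = (0.1111) + (-3.8889) + (-0.2222) + (-1.5556) = -5.5556
Denominator Σ(z_t−z̄)² = 9.3333
r_2 = -5.5556 / 9.3333 = -0.595

-0.595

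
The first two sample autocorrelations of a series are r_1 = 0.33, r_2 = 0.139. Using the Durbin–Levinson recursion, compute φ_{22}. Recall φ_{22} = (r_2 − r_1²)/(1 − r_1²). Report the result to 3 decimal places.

0.034

φ_{22} = (r_2 − r_1²) / (1 − r_1²)
r_1² = (0.33)² = 0.1089
Numerator = 0.139 − 0.1089 = 0.0301; denominator = 1 − 0.1089 = 0.8911
φ_{22} = 0.0301 / 0.8911 = 0.034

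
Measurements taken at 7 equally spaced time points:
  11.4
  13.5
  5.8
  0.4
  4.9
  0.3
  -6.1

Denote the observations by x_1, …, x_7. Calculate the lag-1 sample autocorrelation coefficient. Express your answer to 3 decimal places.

0.397

Mean x̄ = (11.4 + 13.5 + 5.8 + 0.4 + 4.9 + 0.3 − 6.1)/7 = 4.3143
Numerator Σ_{t=1}^{6}(x_t−x̄)(x_{t+1}−x̄) = 110.0812
Denominator Σ(x_t−x̄)² = 277.0286
r_1 = 110.0812 / 277.0286 = 0.397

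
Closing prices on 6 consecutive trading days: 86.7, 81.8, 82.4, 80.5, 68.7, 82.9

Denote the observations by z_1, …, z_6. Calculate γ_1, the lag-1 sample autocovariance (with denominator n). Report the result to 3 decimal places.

Mean z̄ = (86.7 + 81.8 + 82.4 + 80.5 + 68.7 + 82.9)/6 = 80.5000
Deviations: 6.2000, 1.3000, 1.9000, 0.0000, -11.8000, 2.4000
Σ_{t=1}^{5}(z_t−z̄)(z_{t+1}−z̄) = -17.7900
γ_1 = -17.7900 / 6 = -2.965

-2.965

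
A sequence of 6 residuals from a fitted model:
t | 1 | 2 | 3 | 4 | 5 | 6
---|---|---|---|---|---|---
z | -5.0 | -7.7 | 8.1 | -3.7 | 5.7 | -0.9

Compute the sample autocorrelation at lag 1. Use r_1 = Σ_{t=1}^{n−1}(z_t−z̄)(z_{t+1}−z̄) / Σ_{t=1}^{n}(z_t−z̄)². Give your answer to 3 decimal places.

Mean z̄ = (-5.0 − 7.7 + 8.1 − 3.7 + 5.7 − 0.9)/6 = -0.5833
Deviations from mean: -4.4167, -7.1167, 8.6833, -3.1167, 6.2833, -0.3167
Σ(z_t−z̄)(z_{t+1}−z̄) = (31.4319) + (-61.7964) + (-27.0631) + (-19.5831) + (-1.9897) = -79.0003
Denominator Σ(z_t−z̄)² = 194.8483
r_1 = -79.0003 / 194.8483 = -0.405

-0.405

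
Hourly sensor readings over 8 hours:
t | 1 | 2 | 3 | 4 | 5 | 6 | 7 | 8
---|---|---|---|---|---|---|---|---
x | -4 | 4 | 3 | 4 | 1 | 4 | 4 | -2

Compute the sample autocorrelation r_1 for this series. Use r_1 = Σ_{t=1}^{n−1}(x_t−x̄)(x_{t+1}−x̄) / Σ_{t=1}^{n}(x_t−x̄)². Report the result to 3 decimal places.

-0.202

Mean x̄ = (-4 + 4 + 3 + 4 + 1 + 4 + 4 − 2)/8 = 1.7500
Numerator Σ_{t=1}^{7}(x_t−x̄)(x_{t+1}−x̄) = -14.0625
Denominator Σ(x_t−x̄)² = 69.5000
r_1 = -14.0625 / 69.5000 = -0.202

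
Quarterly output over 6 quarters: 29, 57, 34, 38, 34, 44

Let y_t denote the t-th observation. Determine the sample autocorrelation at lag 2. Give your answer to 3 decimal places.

0.108

Mean ȳ = (29 + 57 + 34 + 38 + 34 + 44)/6 = 39.3333
Σ(y_t−ȳ)(y_{t+2}−ȳ) = (55.1111) + (-23.5556) + (28.4444) + (-6.2222) = 53.7778
Denominator Σ(y_t−ȳ)² = 499.3333
r_2 = 53.7778 / 499.3333 = 0.108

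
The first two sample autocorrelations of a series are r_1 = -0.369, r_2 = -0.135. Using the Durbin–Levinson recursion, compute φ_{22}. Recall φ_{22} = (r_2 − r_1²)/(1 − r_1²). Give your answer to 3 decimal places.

-0.314

φ_{22} = (r_2 − r_1²) / (1 − r_1²)
r_1² = (-0.369)² = 0.136161
Numerator = -0.135 − 0.1362 = -0.2712; denominator = 1 − 0.1362 = 0.8638
φ_{22} = -0.2712 / 0.8638 = -0.314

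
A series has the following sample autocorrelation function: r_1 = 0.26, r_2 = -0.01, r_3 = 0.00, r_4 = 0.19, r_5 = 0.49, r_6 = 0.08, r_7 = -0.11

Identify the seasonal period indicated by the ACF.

5

The largest autocorrelation is r_5 = 0.49; the remaining lags stay at or below 0.26.
The dominant spike at lag 5 indicates a seasonal period of 5.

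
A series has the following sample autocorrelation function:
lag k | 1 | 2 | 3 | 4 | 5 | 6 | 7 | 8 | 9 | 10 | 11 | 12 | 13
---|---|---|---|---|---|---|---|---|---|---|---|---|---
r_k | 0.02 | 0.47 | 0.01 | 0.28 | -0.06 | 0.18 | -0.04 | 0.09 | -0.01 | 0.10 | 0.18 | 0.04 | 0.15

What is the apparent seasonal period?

2

The largest autocorrelation is r_2 = 0.47, with a weaker echo at lag 4 (0.28); the remaining lags stay at or below 0.18.
The dominant spike at lag 2 indicates a seasonal period of 2.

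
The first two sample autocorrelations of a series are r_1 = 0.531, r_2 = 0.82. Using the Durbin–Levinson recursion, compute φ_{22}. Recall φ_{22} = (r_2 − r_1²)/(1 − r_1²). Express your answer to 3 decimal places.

φ_{22} = (r_2 − r_1²) / (1 − r_1²)
r_1² = (0.531)² = 0.281961
Numerator = 0.82 − 0.2820 = 0.5380; denominator = 1 − 0.2820 = 0.7180
φ_{22} = 0.5380 / 0.7180 = 0.749

0.749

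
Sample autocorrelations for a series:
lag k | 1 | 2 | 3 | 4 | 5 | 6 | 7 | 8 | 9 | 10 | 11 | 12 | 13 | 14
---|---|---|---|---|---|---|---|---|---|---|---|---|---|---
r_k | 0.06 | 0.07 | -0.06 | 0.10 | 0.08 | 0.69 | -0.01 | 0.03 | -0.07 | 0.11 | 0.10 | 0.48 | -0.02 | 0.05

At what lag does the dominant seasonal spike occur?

The largest autocorrelation is r_6 = 0.69, with a weaker echo at lag 12 (0.48); the remaining lags stay at or below 0.11.
The dominant spike at lag 6 indicates a seasonal period of 6.

6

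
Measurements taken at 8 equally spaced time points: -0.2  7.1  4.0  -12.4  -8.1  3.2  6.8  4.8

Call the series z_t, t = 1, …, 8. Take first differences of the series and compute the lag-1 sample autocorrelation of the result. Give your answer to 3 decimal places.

First differences Δz: 7.3, -3.1, -16.4, 4.3, 11.3, 3.6, -2.0
Mean of differences = 0.7143
Numerator Σ(Δz_t−Δz̄)(Δz_{t+1}−Δz̄) = 39.4641
Denominator Σ(Δz_t−Δz̄)² = 491.4286
r_1(Δz) = 39.4641 / 491.4286 = 0.080

0.080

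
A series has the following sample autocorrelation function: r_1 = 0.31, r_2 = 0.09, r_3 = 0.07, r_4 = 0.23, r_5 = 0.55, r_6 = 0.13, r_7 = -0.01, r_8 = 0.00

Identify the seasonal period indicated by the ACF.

5

The largest autocorrelation is r_5 = 0.55; the remaining lags stay at or below 0.31. The elevated value at lag 1 (0.31), dropping to 0.09 at lag 2, reflects decaying short-term dependence rather than seasonality.
The dominant spike at lag 5 indicates a seasonal period of 5.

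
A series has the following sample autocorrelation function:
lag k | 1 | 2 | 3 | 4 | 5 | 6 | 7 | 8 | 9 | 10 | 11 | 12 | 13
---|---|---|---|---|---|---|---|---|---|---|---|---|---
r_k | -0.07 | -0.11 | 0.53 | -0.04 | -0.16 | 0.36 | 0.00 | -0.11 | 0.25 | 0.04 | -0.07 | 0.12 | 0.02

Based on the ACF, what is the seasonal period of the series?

3

The largest autocorrelation is r_3 = 0.53, with weaker echoes at lags 6 (0.36) and 9 (0.25); the remaining lags stay at or below 0.12.
The dominant spike at lag 3 indicates a seasonal period of 3.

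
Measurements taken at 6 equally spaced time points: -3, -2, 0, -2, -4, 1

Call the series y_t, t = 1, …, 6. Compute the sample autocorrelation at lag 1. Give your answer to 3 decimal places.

-0.353

Mean ȳ = (-3 − 2 + 0 − 2 − 4 + 1)/6 = -1.6667
Σ(y_t−ȳ)(y_{t+1}−ȳ) = (0.4444) + (-0.5556) + (-0.5556) + (0.7778) + (-6.2222) = -6.1111
Denominator Σ(y_t−ȳ)² = 17.3333
r_1 = -6.1111 / 17.3333 = -0.353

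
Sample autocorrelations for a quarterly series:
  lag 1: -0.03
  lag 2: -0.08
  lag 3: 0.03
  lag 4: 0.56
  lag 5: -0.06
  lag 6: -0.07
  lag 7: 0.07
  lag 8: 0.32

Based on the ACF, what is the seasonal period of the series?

The largest autocorrelation is r_4 = 0.56, with a weaker echo at lag 8 (0.32); the remaining lags stay at or below 0.07.
The dominant spike at lag 4 indicates a seasonal period of 4.

4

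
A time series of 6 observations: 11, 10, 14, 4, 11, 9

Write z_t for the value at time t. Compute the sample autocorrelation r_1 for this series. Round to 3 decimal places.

-0.569

Mean z̄ = (11 + 10 + 14 + 4 + 11 + 9)/6 = 9.8333
Σ(z_t−z̄)(z_{t+1}−z̄) = (0.1944) + (0.6944) + (-24.3056) + (-6.8056) + (-0.9722) = -31.1944
Denominator Σ(z_t−z̄)² = 54.8333
r_1 = -31.1944 / 54.8333 = -0.569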